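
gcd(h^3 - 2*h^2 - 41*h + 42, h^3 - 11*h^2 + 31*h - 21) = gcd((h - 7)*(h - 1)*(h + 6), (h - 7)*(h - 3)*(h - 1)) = h^2 - 8*h + 7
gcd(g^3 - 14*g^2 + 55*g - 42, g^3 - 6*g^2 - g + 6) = g^2 - 7*g + 6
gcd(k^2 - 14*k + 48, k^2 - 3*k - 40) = k - 8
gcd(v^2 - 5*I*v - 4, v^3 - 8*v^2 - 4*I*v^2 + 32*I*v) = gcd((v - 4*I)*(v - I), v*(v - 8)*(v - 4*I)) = v - 4*I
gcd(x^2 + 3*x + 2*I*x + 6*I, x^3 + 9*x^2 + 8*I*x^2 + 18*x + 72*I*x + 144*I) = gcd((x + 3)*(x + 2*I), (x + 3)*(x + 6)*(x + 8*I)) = x + 3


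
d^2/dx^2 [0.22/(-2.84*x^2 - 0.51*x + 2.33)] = (3.548864*x^2 + 0.637296*x - 0.22*(5.68*x + 0.51)*(11.36*x + 1.02) - 2.911568)/(2.84*x^2 + 0.51*x - 2.33)^3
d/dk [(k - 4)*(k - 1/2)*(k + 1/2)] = 3*k^2 - 8*k - 1/4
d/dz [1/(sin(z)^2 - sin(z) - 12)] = (1 - 2*sin(z))*cos(z)/(sin(z) + cos(z)^2 + 11)^2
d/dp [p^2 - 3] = 2*p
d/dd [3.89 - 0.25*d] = -0.250000000000000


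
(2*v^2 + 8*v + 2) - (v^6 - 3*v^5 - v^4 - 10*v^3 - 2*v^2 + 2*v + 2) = -v^6 + 3*v^5 + v^4 + 10*v^3 + 4*v^2 + 6*v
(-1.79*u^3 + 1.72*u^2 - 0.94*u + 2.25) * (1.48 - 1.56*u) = 2.7924*u^4 - 5.3324*u^3 + 4.012*u^2 - 4.9012*u + 3.33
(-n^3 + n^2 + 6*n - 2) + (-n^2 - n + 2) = -n^3 + 5*n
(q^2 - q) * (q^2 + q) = q^4 - q^2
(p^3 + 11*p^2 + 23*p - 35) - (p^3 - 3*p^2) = 14*p^2 + 23*p - 35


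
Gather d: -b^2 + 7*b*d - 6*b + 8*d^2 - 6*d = -b^2 - 6*b + 8*d^2 + d*(7*b - 6)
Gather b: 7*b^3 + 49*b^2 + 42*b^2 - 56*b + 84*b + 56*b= 7*b^3 + 91*b^2 + 84*b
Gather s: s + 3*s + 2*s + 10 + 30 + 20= 6*s + 60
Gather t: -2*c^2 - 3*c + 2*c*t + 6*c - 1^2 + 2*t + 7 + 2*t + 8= -2*c^2 + 3*c + t*(2*c + 4) + 14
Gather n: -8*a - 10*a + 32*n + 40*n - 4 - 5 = -18*a + 72*n - 9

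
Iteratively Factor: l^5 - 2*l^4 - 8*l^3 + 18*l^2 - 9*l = (l - 3)*(l^4 + l^3 - 5*l^2 + 3*l) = l*(l - 3)*(l^3 + l^2 - 5*l + 3) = l*(l - 3)*(l - 1)*(l^2 + 2*l - 3) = l*(l - 3)*(l - 1)*(l + 3)*(l - 1)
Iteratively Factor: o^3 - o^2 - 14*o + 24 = (o - 3)*(o^2 + 2*o - 8) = (o - 3)*(o + 4)*(o - 2)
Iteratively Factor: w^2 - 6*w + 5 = (w - 1)*(w - 5)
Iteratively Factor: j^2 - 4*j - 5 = (j + 1)*(j - 5)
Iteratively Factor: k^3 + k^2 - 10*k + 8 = (k - 1)*(k^2 + 2*k - 8) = (k - 1)*(k + 4)*(k - 2)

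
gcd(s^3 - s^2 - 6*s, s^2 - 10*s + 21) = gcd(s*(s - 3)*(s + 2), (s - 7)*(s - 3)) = s - 3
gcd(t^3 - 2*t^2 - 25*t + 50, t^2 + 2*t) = 1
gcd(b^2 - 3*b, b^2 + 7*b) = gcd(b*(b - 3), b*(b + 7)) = b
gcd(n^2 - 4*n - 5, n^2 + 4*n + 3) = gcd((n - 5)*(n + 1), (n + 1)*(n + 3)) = n + 1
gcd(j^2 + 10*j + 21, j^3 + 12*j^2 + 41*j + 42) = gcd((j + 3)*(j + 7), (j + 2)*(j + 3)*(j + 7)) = j^2 + 10*j + 21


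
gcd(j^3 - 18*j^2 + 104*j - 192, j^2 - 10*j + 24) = j^2 - 10*j + 24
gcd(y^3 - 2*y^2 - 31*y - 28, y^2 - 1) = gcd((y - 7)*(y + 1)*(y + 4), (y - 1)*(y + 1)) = y + 1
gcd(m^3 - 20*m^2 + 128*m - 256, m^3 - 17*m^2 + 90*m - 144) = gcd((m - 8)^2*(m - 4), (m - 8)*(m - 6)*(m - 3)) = m - 8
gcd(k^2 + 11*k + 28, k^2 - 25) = 1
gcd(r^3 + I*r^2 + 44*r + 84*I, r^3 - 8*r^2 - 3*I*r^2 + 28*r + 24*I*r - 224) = r - 7*I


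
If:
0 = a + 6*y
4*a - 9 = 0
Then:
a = 9/4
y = -3/8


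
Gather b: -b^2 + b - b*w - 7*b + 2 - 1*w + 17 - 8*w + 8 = -b^2 + b*(-w - 6) - 9*w + 27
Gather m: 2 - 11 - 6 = -15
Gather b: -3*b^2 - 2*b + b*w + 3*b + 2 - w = -3*b^2 + b*(w + 1) - w + 2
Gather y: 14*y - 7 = 14*y - 7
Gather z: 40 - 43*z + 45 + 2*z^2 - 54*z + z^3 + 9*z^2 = z^3 + 11*z^2 - 97*z + 85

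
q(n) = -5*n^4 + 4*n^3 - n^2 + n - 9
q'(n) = -20*n^3 + 12*n^2 - 2*n + 1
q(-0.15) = -9.19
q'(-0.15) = 1.64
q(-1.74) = -80.67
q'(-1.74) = 146.17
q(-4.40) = -2247.54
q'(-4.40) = 1945.80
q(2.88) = -262.85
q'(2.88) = -382.98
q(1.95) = -53.49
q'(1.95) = -105.57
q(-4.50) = -2448.56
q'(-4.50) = 2075.50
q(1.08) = -10.85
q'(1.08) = -12.36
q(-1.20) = -28.92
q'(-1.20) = 55.24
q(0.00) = -9.00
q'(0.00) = 1.00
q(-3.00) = -534.00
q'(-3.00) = 655.00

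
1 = 1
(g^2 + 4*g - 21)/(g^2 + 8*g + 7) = (g - 3)/(g + 1)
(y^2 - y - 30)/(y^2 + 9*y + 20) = (y - 6)/(y + 4)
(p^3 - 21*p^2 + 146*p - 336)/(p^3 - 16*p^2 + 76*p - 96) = (p - 7)/(p - 2)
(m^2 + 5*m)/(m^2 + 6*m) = (m + 5)/(m + 6)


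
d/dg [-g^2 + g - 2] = 1 - 2*g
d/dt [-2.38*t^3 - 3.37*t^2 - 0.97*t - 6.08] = -7.14*t^2 - 6.74*t - 0.97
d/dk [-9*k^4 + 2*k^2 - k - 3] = -36*k^3 + 4*k - 1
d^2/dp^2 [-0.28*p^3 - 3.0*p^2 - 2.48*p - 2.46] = -1.68*p - 6.0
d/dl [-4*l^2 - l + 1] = -8*l - 1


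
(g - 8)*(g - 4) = g^2 - 12*g + 32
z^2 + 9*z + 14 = (z + 2)*(z + 7)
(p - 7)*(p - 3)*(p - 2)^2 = p^4 - 14*p^3 + 65*p^2 - 124*p + 84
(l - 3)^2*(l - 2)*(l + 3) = l^4 - 5*l^3 - 3*l^2 + 45*l - 54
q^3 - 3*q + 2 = (q - 1)^2*(q + 2)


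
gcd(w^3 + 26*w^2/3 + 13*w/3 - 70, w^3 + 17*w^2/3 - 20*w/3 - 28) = w^2 + 11*w/3 - 14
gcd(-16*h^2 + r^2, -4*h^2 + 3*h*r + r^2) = 4*h + r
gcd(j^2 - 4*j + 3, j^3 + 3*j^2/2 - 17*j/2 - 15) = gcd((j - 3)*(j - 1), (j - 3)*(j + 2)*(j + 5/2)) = j - 3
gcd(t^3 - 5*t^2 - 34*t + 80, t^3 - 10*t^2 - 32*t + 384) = t - 8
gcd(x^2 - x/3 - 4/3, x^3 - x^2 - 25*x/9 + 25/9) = 1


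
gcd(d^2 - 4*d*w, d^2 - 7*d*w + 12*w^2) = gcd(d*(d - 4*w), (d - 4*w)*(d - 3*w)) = -d + 4*w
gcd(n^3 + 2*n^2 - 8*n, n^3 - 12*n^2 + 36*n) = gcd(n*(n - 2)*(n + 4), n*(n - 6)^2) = n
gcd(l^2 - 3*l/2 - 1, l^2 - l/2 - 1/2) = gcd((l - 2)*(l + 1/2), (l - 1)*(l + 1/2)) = l + 1/2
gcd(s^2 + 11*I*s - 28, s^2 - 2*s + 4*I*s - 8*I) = s + 4*I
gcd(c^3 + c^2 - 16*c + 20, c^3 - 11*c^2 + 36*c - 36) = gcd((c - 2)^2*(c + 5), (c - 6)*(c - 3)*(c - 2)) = c - 2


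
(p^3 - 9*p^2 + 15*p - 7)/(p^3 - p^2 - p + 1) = (p - 7)/(p + 1)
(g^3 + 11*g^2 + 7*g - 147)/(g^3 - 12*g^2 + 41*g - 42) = (g^2 + 14*g + 49)/(g^2 - 9*g + 14)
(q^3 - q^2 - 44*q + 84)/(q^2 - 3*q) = (q^3 - q^2 - 44*q + 84)/(q*(q - 3))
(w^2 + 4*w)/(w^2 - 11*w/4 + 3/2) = 4*w*(w + 4)/(4*w^2 - 11*w + 6)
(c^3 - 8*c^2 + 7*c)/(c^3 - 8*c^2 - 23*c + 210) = c*(c - 1)/(c^2 - c - 30)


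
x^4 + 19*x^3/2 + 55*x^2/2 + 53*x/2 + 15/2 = (x + 1/2)*(x + 1)*(x + 3)*(x + 5)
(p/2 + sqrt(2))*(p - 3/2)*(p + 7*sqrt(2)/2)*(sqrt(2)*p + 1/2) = sqrt(2)*p^4/2 - 3*sqrt(2)*p^3/4 + 23*p^3/4 - 69*p^2/8 + 67*sqrt(2)*p^2/8 - 201*sqrt(2)*p/16 + 7*p/2 - 21/4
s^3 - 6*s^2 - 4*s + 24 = (s - 6)*(s - 2)*(s + 2)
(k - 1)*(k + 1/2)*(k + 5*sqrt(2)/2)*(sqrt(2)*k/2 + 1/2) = sqrt(2)*k^4/2 - sqrt(2)*k^3/4 + 3*k^3 - 3*k^2/2 + sqrt(2)*k^2 - 3*k/2 - 5*sqrt(2)*k/8 - 5*sqrt(2)/8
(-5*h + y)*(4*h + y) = -20*h^2 - h*y + y^2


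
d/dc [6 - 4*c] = -4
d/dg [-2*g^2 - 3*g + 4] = -4*g - 3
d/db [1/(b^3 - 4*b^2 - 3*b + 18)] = (-3*b^2 + 8*b + 3)/(b^3 - 4*b^2 - 3*b + 18)^2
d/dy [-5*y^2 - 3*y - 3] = -10*y - 3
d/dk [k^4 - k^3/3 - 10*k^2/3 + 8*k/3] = 4*k^3 - k^2 - 20*k/3 + 8/3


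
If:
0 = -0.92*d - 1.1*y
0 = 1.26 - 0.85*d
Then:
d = 1.48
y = -1.24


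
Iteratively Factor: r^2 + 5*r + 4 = (r + 1)*(r + 4)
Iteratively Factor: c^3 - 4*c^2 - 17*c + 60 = (c - 3)*(c^2 - c - 20) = (c - 5)*(c - 3)*(c + 4)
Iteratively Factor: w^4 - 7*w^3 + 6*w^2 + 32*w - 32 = (w - 1)*(w^3 - 6*w^2 + 32) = (w - 4)*(w - 1)*(w^2 - 2*w - 8) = (w - 4)*(w - 1)*(w + 2)*(w - 4)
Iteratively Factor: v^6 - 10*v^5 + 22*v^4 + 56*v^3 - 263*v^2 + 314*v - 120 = (v - 1)*(v^5 - 9*v^4 + 13*v^3 + 69*v^2 - 194*v + 120) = (v - 5)*(v - 1)*(v^4 - 4*v^3 - 7*v^2 + 34*v - 24) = (v - 5)*(v - 1)^2*(v^3 - 3*v^2 - 10*v + 24) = (v - 5)*(v - 2)*(v - 1)^2*(v^2 - v - 12) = (v - 5)*(v - 2)*(v - 1)^2*(v + 3)*(v - 4)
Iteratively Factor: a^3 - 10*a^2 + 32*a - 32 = (a - 4)*(a^2 - 6*a + 8) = (a - 4)^2*(a - 2)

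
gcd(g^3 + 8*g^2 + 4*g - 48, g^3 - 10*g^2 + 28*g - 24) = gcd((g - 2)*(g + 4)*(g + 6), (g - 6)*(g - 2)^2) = g - 2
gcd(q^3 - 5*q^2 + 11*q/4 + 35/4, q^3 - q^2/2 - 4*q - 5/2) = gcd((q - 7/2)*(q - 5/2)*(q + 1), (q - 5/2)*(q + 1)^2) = q^2 - 3*q/2 - 5/2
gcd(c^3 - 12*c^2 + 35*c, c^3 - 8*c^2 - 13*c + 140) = c^2 - 12*c + 35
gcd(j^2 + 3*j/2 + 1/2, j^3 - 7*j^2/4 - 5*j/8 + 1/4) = j + 1/2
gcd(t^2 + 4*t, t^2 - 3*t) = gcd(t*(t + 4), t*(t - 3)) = t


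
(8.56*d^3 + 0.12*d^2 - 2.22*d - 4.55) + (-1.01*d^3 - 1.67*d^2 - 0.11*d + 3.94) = 7.55*d^3 - 1.55*d^2 - 2.33*d - 0.61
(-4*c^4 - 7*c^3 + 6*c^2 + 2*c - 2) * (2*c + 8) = -8*c^5 - 46*c^4 - 44*c^3 + 52*c^2 + 12*c - 16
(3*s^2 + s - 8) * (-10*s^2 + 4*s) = -30*s^4 + 2*s^3 + 84*s^2 - 32*s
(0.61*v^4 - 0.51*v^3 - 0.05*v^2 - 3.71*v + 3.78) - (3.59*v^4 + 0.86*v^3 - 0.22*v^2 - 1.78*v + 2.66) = -2.98*v^4 - 1.37*v^3 + 0.17*v^2 - 1.93*v + 1.12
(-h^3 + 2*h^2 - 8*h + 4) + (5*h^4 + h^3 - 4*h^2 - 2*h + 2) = 5*h^4 - 2*h^2 - 10*h + 6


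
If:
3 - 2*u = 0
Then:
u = 3/2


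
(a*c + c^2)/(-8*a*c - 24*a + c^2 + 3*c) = c*(-a - c)/(8*a*c + 24*a - c^2 - 3*c)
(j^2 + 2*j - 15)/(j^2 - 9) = (j + 5)/(j + 3)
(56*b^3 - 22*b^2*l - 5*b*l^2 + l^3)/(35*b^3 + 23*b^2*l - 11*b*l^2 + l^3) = (8*b^2 - 2*b*l - l^2)/(5*b^2 + 4*b*l - l^2)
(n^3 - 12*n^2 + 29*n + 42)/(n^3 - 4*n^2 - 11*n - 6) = (n - 7)/(n + 1)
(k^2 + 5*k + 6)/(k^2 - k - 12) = (k + 2)/(k - 4)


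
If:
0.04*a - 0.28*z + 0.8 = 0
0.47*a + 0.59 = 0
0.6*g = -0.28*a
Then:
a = -1.26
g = 0.59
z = 2.68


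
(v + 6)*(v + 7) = v^2 + 13*v + 42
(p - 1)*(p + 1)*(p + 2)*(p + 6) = p^4 + 8*p^3 + 11*p^2 - 8*p - 12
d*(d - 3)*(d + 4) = d^3 + d^2 - 12*d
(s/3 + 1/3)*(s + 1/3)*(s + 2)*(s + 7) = s^4/3 + 31*s^3/9 + 79*s^2/9 + 65*s/9 + 14/9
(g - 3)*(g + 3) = g^2 - 9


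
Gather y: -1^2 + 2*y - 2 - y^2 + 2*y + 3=-y^2 + 4*y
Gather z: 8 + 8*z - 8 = 8*z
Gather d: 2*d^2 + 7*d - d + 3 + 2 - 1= 2*d^2 + 6*d + 4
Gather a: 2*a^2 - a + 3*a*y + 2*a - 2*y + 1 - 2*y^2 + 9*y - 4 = 2*a^2 + a*(3*y + 1) - 2*y^2 + 7*y - 3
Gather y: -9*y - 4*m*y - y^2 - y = -y^2 + y*(-4*m - 10)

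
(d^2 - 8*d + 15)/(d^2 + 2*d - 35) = (d - 3)/(d + 7)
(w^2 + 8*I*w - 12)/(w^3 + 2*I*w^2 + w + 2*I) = (w + 6*I)/(w^2 + 1)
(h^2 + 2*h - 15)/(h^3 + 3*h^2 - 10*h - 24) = (h + 5)/(h^2 + 6*h + 8)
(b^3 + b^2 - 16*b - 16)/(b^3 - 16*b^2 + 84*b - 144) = (b^2 + 5*b + 4)/(b^2 - 12*b + 36)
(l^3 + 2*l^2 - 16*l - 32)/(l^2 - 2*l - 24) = (l^2 - 2*l - 8)/(l - 6)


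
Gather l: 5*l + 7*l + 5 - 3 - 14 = 12*l - 12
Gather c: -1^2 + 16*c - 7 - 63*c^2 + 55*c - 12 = -63*c^2 + 71*c - 20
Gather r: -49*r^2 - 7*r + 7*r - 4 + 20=16 - 49*r^2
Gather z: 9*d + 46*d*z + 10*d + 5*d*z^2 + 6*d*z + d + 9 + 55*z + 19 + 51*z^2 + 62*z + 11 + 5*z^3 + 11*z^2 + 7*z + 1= 20*d + 5*z^3 + z^2*(5*d + 62) + z*(52*d + 124) + 40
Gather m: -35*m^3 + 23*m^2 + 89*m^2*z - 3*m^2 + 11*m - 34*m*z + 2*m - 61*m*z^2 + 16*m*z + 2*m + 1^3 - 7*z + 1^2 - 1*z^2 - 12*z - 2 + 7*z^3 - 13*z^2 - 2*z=-35*m^3 + m^2*(89*z + 20) + m*(-61*z^2 - 18*z + 15) + 7*z^3 - 14*z^2 - 21*z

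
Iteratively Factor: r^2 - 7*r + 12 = (r - 3)*(r - 4)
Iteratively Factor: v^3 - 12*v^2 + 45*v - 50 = (v - 2)*(v^2 - 10*v + 25) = (v - 5)*(v - 2)*(v - 5)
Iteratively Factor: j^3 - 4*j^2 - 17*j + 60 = (j - 5)*(j^2 + j - 12) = (j - 5)*(j - 3)*(j + 4)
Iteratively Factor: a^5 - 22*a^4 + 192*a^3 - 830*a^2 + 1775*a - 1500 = (a - 3)*(a^4 - 19*a^3 + 135*a^2 - 425*a + 500) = (a - 4)*(a - 3)*(a^3 - 15*a^2 + 75*a - 125) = (a - 5)*(a - 4)*(a - 3)*(a^2 - 10*a + 25) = (a - 5)^2*(a - 4)*(a - 3)*(a - 5)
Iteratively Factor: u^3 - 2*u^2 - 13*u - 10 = (u - 5)*(u^2 + 3*u + 2) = (u - 5)*(u + 1)*(u + 2)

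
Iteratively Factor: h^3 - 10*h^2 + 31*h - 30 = (h - 3)*(h^2 - 7*h + 10) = (h - 5)*(h - 3)*(h - 2)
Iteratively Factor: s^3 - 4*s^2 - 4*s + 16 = (s - 4)*(s^2 - 4) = (s - 4)*(s + 2)*(s - 2)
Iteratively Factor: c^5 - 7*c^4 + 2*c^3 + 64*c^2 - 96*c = (c)*(c^4 - 7*c^3 + 2*c^2 + 64*c - 96) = c*(c - 4)*(c^3 - 3*c^2 - 10*c + 24) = c*(c - 4)*(c + 3)*(c^2 - 6*c + 8) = c*(c - 4)^2*(c + 3)*(c - 2)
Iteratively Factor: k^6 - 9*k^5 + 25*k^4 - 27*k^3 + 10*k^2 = (k)*(k^5 - 9*k^4 + 25*k^3 - 27*k^2 + 10*k) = k*(k - 5)*(k^4 - 4*k^3 + 5*k^2 - 2*k) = k*(k - 5)*(k - 1)*(k^3 - 3*k^2 + 2*k) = k*(k - 5)*(k - 1)^2*(k^2 - 2*k) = k*(k - 5)*(k - 2)*(k - 1)^2*(k)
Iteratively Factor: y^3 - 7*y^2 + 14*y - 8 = (y - 2)*(y^2 - 5*y + 4) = (y - 4)*(y - 2)*(y - 1)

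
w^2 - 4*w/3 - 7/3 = (w - 7/3)*(w + 1)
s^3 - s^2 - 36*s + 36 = (s - 6)*(s - 1)*(s + 6)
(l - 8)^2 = l^2 - 16*l + 64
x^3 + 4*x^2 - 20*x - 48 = (x - 4)*(x + 2)*(x + 6)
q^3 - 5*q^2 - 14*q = q*(q - 7)*(q + 2)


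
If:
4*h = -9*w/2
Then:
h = -9*w/8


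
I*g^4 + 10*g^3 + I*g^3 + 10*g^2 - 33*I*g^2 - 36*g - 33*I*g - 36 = (g - 4*I)*(g - 3*I)^2*(I*g + I)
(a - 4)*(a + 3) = a^2 - a - 12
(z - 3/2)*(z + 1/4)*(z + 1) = z^3 - z^2/4 - 13*z/8 - 3/8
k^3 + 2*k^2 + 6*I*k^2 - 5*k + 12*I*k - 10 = (k + 2)*(k + I)*(k + 5*I)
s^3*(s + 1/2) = s^4 + s^3/2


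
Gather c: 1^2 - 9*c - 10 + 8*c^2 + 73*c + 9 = 8*c^2 + 64*c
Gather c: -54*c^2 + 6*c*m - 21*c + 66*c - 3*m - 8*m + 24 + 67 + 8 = -54*c^2 + c*(6*m + 45) - 11*m + 99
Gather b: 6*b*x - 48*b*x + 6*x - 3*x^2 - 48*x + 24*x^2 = -42*b*x + 21*x^2 - 42*x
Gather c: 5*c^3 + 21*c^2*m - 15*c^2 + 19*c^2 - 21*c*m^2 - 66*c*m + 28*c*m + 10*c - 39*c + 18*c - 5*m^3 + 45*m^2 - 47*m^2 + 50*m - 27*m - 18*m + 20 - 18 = 5*c^3 + c^2*(21*m + 4) + c*(-21*m^2 - 38*m - 11) - 5*m^3 - 2*m^2 + 5*m + 2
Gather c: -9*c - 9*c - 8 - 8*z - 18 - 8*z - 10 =-18*c - 16*z - 36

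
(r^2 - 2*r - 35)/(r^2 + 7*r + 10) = (r - 7)/(r + 2)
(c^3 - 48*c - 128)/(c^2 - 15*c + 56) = (c^2 + 8*c + 16)/(c - 7)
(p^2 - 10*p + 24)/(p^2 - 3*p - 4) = (p - 6)/(p + 1)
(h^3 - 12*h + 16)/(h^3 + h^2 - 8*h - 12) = (h^3 - 12*h + 16)/(h^3 + h^2 - 8*h - 12)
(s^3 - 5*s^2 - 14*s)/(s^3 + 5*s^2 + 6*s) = (s - 7)/(s + 3)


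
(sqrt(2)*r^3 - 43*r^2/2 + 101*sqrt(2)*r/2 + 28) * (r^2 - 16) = sqrt(2)*r^5 - 43*r^4/2 + 69*sqrt(2)*r^3/2 + 372*r^2 - 808*sqrt(2)*r - 448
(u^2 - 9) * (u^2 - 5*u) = u^4 - 5*u^3 - 9*u^2 + 45*u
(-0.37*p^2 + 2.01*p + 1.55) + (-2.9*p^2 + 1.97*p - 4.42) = -3.27*p^2 + 3.98*p - 2.87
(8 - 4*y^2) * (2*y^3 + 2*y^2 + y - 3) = -8*y^5 - 8*y^4 + 12*y^3 + 28*y^2 + 8*y - 24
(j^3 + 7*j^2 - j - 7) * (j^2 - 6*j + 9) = j^5 + j^4 - 34*j^3 + 62*j^2 + 33*j - 63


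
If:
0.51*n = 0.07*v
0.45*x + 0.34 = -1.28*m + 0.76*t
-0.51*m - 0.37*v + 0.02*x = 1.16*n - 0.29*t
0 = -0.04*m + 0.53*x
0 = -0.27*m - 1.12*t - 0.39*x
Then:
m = -0.22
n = 0.03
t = 0.06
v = 0.25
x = -0.02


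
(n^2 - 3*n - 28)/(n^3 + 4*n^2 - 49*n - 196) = 1/(n + 7)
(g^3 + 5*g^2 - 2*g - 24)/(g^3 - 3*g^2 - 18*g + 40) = (g + 3)/(g - 5)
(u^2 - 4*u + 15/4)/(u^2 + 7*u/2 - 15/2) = (u - 5/2)/(u + 5)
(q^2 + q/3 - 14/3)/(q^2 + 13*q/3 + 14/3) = (q - 2)/(q + 2)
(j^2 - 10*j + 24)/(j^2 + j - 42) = (j - 4)/(j + 7)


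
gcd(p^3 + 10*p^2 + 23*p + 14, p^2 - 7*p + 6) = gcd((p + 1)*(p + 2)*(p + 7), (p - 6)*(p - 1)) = 1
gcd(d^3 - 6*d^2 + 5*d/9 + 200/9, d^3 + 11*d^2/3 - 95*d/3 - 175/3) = d^2 - 10*d/3 - 25/3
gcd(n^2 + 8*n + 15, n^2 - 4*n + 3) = 1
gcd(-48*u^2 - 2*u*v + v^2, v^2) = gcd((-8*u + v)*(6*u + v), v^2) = 1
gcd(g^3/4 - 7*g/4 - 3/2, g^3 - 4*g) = g + 2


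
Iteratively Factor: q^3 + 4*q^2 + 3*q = (q + 1)*(q^2 + 3*q) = (q + 1)*(q + 3)*(q)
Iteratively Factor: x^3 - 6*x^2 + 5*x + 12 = (x - 3)*(x^2 - 3*x - 4) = (x - 4)*(x - 3)*(x + 1)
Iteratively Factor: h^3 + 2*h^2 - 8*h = (h + 4)*(h^2 - 2*h) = (h - 2)*(h + 4)*(h)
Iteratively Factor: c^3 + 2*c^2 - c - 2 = (c - 1)*(c^2 + 3*c + 2) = (c - 1)*(c + 2)*(c + 1)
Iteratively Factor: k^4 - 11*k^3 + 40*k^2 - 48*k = (k - 4)*(k^3 - 7*k^2 + 12*k) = (k - 4)*(k - 3)*(k^2 - 4*k) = k*(k - 4)*(k - 3)*(k - 4)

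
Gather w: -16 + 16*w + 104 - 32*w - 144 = -16*w - 56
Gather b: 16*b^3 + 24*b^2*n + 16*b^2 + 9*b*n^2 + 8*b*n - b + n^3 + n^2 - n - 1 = 16*b^3 + b^2*(24*n + 16) + b*(9*n^2 + 8*n - 1) + n^3 + n^2 - n - 1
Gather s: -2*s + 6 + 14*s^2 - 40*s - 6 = 14*s^2 - 42*s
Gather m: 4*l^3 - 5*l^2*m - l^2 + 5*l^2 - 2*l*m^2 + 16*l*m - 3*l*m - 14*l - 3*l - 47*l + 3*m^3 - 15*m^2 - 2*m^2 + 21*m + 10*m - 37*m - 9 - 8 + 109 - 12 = 4*l^3 + 4*l^2 - 64*l + 3*m^3 + m^2*(-2*l - 17) + m*(-5*l^2 + 13*l - 6) + 80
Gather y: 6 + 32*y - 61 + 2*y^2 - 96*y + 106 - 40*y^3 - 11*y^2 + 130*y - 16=-40*y^3 - 9*y^2 + 66*y + 35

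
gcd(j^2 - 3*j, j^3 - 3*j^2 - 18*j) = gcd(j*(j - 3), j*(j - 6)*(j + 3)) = j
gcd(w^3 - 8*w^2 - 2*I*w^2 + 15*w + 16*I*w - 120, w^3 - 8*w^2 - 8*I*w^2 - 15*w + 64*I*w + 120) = w^2 + w*(-8 - 5*I) + 40*I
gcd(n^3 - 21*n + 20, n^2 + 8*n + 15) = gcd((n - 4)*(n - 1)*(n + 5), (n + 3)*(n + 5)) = n + 5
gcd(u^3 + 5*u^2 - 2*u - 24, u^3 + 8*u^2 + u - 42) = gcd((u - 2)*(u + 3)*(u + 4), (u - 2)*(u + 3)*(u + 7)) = u^2 + u - 6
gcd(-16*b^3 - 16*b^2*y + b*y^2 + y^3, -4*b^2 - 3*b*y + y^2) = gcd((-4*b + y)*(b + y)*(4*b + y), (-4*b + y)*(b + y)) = -4*b^2 - 3*b*y + y^2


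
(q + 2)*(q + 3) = q^2 + 5*q + 6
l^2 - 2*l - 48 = (l - 8)*(l + 6)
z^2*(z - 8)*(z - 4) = z^4 - 12*z^3 + 32*z^2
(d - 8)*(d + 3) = d^2 - 5*d - 24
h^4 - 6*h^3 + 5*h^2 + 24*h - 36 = (h - 3)^2*(h - 2)*(h + 2)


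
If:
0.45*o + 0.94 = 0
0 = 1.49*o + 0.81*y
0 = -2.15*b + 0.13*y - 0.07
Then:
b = 0.20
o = -2.09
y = 3.84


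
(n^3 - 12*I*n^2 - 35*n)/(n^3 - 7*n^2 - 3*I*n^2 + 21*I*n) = (n^2 - 12*I*n - 35)/(n^2 - 7*n - 3*I*n + 21*I)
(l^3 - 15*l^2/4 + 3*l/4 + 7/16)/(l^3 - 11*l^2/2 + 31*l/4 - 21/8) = (4*l + 1)/(2*(2*l - 3))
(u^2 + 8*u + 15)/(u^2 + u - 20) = (u + 3)/(u - 4)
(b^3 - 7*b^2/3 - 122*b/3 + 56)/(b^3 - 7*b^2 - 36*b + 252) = (b - 4/3)/(b - 6)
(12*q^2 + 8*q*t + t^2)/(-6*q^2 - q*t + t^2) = (-6*q - t)/(3*q - t)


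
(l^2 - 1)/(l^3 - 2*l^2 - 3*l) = (l - 1)/(l*(l - 3))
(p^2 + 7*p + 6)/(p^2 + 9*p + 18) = (p + 1)/(p + 3)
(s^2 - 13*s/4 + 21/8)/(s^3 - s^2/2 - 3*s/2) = (s - 7/4)/(s*(s + 1))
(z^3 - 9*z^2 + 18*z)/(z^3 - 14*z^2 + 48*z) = (z - 3)/(z - 8)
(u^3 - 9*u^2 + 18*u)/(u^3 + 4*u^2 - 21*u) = (u - 6)/(u + 7)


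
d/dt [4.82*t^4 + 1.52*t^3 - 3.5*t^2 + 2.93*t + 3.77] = 19.28*t^3 + 4.56*t^2 - 7.0*t + 2.93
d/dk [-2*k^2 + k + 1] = 1 - 4*k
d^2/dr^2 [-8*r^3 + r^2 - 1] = 2 - 48*r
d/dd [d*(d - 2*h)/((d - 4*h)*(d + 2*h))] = 16*h^2*(-d + h)/(d^4 - 4*d^3*h - 12*d^2*h^2 + 32*d*h^3 + 64*h^4)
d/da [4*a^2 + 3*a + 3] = 8*a + 3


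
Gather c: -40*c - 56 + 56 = -40*c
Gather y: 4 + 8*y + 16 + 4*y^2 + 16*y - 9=4*y^2 + 24*y + 11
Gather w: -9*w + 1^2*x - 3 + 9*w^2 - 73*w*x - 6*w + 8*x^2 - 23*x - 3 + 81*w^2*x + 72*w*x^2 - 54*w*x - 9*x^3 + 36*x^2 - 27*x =w^2*(81*x + 9) + w*(72*x^2 - 127*x - 15) - 9*x^3 + 44*x^2 - 49*x - 6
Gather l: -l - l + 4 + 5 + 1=10 - 2*l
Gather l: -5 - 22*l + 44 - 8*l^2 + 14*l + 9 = -8*l^2 - 8*l + 48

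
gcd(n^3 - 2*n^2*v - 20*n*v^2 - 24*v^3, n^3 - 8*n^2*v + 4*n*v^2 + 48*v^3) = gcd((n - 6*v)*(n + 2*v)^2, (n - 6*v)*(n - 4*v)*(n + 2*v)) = -n^2 + 4*n*v + 12*v^2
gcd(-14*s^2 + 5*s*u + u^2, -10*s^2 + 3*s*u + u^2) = 2*s - u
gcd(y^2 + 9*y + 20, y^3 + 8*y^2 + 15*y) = y + 5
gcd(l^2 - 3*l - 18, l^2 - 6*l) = l - 6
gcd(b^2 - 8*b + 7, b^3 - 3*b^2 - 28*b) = b - 7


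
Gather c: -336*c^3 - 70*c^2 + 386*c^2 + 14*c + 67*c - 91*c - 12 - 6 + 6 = -336*c^3 + 316*c^2 - 10*c - 12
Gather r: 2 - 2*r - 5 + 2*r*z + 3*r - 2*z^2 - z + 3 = r*(2*z + 1) - 2*z^2 - z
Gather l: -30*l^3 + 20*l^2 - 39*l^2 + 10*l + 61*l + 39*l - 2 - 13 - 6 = -30*l^3 - 19*l^2 + 110*l - 21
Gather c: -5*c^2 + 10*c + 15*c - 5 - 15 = -5*c^2 + 25*c - 20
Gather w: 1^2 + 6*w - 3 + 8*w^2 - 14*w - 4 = 8*w^2 - 8*w - 6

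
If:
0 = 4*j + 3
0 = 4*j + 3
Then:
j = -3/4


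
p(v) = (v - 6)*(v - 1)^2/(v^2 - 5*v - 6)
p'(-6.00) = 0.84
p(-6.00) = -9.80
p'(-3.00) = 0.00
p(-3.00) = -8.00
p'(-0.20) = -5.25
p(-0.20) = 1.80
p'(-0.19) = -5.10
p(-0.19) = 1.75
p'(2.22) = 0.61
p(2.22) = 0.46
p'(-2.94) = -0.06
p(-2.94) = -8.00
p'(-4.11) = 0.59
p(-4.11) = -8.40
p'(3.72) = 0.82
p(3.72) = 1.57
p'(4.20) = 0.85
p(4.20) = 1.97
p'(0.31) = -1.33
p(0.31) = 0.36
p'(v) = (5 - 2*v)*(v - 6)*(v - 1)^2/(v^2 - 5*v - 6)^2 + (v - 6)*(2*v - 2)/(v^2 - 5*v - 6) + (v - 1)^2/(v^2 - 5*v - 6)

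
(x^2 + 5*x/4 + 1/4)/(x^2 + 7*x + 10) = (4*x^2 + 5*x + 1)/(4*(x^2 + 7*x + 10))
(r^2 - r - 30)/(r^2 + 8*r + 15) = (r - 6)/(r + 3)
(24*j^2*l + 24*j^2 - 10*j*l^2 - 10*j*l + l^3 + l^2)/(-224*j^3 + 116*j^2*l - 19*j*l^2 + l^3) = (-6*j*l - 6*j + l^2 + l)/(56*j^2 - 15*j*l + l^2)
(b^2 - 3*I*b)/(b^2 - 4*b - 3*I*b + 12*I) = b/(b - 4)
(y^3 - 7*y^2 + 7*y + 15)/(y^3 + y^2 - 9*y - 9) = (y - 5)/(y + 3)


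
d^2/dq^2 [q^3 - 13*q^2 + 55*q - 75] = 6*q - 26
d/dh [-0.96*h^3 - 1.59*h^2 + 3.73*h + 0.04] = -2.88*h^2 - 3.18*h + 3.73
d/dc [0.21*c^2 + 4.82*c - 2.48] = 0.42*c + 4.82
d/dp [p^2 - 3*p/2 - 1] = 2*p - 3/2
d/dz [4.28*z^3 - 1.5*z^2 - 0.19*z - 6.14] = 12.84*z^2 - 3.0*z - 0.19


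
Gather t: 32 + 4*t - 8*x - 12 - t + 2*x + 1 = 3*t - 6*x + 21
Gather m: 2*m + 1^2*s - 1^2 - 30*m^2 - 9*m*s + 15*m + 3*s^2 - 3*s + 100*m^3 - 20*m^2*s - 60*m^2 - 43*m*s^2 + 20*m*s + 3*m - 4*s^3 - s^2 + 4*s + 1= 100*m^3 + m^2*(-20*s - 90) + m*(-43*s^2 + 11*s + 20) - 4*s^3 + 2*s^2 + 2*s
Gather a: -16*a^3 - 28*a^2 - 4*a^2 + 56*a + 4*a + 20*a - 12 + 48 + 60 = -16*a^3 - 32*a^2 + 80*a + 96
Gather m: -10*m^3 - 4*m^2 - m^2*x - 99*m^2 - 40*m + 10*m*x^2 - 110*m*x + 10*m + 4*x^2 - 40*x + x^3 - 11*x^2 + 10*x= -10*m^3 + m^2*(-x - 103) + m*(10*x^2 - 110*x - 30) + x^3 - 7*x^2 - 30*x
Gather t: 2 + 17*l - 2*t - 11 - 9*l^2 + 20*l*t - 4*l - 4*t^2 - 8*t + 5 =-9*l^2 + 13*l - 4*t^2 + t*(20*l - 10) - 4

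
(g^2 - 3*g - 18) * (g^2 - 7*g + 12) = g^4 - 10*g^3 + 15*g^2 + 90*g - 216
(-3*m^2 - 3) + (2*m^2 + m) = -m^2 + m - 3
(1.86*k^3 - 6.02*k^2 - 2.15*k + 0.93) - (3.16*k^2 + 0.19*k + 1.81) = 1.86*k^3 - 9.18*k^2 - 2.34*k - 0.88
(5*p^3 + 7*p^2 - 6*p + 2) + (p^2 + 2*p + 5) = 5*p^3 + 8*p^2 - 4*p + 7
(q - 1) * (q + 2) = q^2 + q - 2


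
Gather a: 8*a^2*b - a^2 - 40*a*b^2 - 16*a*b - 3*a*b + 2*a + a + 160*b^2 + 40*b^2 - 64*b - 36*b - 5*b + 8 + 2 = a^2*(8*b - 1) + a*(-40*b^2 - 19*b + 3) + 200*b^2 - 105*b + 10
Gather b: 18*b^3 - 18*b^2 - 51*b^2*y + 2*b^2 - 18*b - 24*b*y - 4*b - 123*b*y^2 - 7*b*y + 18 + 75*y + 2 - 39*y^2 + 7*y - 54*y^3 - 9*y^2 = 18*b^3 + b^2*(-51*y - 16) + b*(-123*y^2 - 31*y - 22) - 54*y^3 - 48*y^2 + 82*y + 20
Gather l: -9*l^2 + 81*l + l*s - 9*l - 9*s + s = -9*l^2 + l*(s + 72) - 8*s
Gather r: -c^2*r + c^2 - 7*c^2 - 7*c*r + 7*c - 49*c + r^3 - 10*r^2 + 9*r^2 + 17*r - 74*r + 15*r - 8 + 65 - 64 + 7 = -6*c^2 - 42*c + r^3 - r^2 + r*(-c^2 - 7*c - 42)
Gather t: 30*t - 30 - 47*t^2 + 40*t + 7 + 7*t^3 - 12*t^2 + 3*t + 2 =7*t^3 - 59*t^2 + 73*t - 21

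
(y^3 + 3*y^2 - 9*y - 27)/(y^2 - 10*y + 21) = (y^2 + 6*y + 9)/(y - 7)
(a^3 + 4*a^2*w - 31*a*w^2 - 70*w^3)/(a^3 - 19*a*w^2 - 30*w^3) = (a + 7*w)/(a + 3*w)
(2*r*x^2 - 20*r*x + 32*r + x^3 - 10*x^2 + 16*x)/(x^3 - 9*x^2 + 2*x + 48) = (2*r*x - 4*r + x^2 - 2*x)/(x^2 - x - 6)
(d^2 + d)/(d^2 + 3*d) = (d + 1)/(d + 3)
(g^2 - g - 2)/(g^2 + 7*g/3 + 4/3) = 3*(g - 2)/(3*g + 4)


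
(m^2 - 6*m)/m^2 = (m - 6)/m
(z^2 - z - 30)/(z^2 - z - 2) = (-z^2 + z + 30)/(-z^2 + z + 2)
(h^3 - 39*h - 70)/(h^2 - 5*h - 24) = (-h^3 + 39*h + 70)/(-h^2 + 5*h + 24)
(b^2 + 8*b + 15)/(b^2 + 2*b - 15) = (b + 3)/(b - 3)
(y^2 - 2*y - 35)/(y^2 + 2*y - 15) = (y - 7)/(y - 3)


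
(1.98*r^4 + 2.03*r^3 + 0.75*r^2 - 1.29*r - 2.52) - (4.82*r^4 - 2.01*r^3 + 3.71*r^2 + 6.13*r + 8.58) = -2.84*r^4 + 4.04*r^3 - 2.96*r^2 - 7.42*r - 11.1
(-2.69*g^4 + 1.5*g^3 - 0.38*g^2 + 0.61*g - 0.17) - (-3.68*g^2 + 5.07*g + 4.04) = -2.69*g^4 + 1.5*g^3 + 3.3*g^2 - 4.46*g - 4.21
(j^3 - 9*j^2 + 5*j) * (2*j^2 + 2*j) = 2*j^5 - 16*j^4 - 8*j^3 + 10*j^2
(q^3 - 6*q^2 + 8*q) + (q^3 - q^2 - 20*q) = 2*q^3 - 7*q^2 - 12*q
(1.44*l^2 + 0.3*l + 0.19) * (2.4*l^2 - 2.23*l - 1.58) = 3.456*l^4 - 2.4912*l^3 - 2.4882*l^2 - 0.8977*l - 0.3002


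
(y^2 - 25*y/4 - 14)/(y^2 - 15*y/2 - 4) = (4*y + 7)/(2*(2*y + 1))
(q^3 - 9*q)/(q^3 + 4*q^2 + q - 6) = q*(q - 3)/(q^2 + q - 2)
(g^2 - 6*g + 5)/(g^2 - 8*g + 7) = (g - 5)/(g - 7)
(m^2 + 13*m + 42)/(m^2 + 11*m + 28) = (m + 6)/(m + 4)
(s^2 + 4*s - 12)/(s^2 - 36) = (s - 2)/(s - 6)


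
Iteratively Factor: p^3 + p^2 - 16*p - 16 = (p - 4)*(p^2 + 5*p + 4) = (p - 4)*(p + 1)*(p + 4)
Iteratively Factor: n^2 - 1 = (n + 1)*(n - 1)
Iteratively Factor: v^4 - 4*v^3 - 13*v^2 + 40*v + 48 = (v + 3)*(v^3 - 7*v^2 + 8*v + 16) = (v + 1)*(v + 3)*(v^2 - 8*v + 16) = (v - 4)*(v + 1)*(v + 3)*(v - 4)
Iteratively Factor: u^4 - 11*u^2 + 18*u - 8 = (u - 1)*(u^3 + u^2 - 10*u + 8) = (u - 1)*(u + 4)*(u^2 - 3*u + 2) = (u - 1)^2*(u + 4)*(u - 2)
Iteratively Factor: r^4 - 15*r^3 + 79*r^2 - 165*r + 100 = (r - 1)*(r^3 - 14*r^2 + 65*r - 100) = (r - 5)*(r - 1)*(r^2 - 9*r + 20) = (r - 5)^2*(r - 1)*(r - 4)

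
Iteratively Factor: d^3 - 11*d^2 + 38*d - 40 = (d - 4)*(d^2 - 7*d + 10) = (d - 4)*(d - 2)*(d - 5)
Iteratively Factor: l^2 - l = (l - 1)*(l)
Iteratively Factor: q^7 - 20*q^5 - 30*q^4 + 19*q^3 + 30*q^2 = (q + 3)*(q^6 - 3*q^5 - 11*q^4 + 3*q^3 + 10*q^2) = (q + 2)*(q + 3)*(q^5 - 5*q^4 - q^3 + 5*q^2) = q*(q + 2)*(q + 3)*(q^4 - 5*q^3 - q^2 + 5*q) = q^2*(q + 2)*(q + 3)*(q^3 - 5*q^2 - q + 5) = q^2*(q - 1)*(q + 2)*(q + 3)*(q^2 - 4*q - 5) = q^2*(q - 5)*(q - 1)*(q + 2)*(q + 3)*(q + 1)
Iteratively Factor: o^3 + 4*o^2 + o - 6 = (o + 2)*(o^2 + 2*o - 3) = (o - 1)*(o + 2)*(o + 3)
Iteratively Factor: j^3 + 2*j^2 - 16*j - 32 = (j - 4)*(j^2 + 6*j + 8) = (j - 4)*(j + 4)*(j + 2)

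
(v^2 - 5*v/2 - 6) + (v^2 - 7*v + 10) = 2*v^2 - 19*v/2 + 4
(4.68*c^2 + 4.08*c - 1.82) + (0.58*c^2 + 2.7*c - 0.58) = 5.26*c^2 + 6.78*c - 2.4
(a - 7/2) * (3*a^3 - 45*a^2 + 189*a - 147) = 3*a^4 - 111*a^3/2 + 693*a^2/2 - 1617*a/2 + 1029/2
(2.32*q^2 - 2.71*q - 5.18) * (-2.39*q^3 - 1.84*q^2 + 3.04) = -5.5448*q^5 + 2.2081*q^4 + 17.3666*q^3 + 16.584*q^2 - 8.2384*q - 15.7472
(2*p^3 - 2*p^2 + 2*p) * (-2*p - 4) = -4*p^4 - 4*p^3 + 4*p^2 - 8*p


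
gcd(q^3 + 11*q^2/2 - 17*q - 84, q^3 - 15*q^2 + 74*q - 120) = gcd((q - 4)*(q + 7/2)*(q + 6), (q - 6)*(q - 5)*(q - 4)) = q - 4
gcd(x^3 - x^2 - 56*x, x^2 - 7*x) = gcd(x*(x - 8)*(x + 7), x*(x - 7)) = x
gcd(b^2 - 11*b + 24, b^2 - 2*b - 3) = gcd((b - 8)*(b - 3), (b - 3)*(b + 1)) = b - 3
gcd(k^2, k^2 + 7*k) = k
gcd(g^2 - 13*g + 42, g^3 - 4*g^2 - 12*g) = g - 6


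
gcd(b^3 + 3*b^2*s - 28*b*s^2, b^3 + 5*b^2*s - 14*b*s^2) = b^2 + 7*b*s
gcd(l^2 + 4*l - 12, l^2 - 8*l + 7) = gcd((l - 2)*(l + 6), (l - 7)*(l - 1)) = 1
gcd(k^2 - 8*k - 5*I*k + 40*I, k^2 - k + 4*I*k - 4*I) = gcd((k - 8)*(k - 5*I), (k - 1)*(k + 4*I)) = 1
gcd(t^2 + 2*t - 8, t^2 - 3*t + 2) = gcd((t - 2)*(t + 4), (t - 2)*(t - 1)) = t - 2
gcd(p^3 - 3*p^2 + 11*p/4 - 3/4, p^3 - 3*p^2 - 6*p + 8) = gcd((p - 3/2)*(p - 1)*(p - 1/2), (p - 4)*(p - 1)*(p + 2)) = p - 1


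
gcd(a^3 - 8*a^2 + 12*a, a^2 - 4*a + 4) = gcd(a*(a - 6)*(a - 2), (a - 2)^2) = a - 2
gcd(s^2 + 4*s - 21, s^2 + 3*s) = 1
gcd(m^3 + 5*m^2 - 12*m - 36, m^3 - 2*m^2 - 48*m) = m + 6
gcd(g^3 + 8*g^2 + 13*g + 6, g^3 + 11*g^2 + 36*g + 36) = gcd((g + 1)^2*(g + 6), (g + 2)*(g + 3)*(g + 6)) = g + 6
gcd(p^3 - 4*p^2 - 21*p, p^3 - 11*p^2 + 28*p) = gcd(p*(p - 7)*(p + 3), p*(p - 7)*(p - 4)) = p^2 - 7*p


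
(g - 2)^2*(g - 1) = g^3 - 5*g^2 + 8*g - 4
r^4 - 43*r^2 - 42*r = r*(r - 7)*(r + 1)*(r + 6)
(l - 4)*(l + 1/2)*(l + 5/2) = l^3 - l^2 - 43*l/4 - 5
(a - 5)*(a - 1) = a^2 - 6*a + 5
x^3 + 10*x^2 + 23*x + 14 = (x + 1)*(x + 2)*(x + 7)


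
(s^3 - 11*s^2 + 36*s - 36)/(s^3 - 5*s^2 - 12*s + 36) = (s - 3)/(s + 3)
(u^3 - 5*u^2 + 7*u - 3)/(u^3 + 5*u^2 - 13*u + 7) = (u - 3)/(u + 7)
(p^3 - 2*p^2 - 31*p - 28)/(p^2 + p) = p - 3 - 28/p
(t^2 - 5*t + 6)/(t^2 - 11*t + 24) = (t - 2)/(t - 8)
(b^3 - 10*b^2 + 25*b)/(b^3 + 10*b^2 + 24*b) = (b^2 - 10*b + 25)/(b^2 + 10*b + 24)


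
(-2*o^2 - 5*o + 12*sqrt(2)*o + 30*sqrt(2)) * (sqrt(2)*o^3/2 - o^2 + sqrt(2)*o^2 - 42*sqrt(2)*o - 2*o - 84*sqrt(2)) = -sqrt(2)*o^5 - 9*sqrt(2)*o^4/2 + 14*o^4 + 63*o^3 + 67*sqrt(2)*o^3 - 938*o^2 + 324*sqrt(2)*o^2 - 4536*o + 360*sqrt(2)*o - 5040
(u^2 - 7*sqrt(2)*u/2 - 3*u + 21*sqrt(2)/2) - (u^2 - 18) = -7*sqrt(2)*u/2 - 3*u + 21*sqrt(2)/2 + 18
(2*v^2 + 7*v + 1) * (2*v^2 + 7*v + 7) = 4*v^4 + 28*v^3 + 65*v^2 + 56*v + 7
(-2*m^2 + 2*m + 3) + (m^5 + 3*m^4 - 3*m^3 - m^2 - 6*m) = m^5 + 3*m^4 - 3*m^3 - 3*m^2 - 4*m + 3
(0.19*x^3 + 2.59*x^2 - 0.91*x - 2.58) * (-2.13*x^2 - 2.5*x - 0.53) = -0.4047*x^5 - 5.9917*x^4 - 4.6374*x^3 + 6.3977*x^2 + 6.9323*x + 1.3674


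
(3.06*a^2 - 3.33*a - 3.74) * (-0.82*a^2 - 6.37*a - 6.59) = -2.5092*a^4 - 16.7616*a^3 + 4.1135*a^2 + 45.7685*a + 24.6466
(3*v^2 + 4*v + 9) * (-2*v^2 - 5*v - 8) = -6*v^4 - 23*v^3 - 62*v^2 - 77*v - 72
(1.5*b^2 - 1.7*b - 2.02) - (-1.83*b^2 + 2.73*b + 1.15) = 3.33*b^2 - 4.43*b - 3.17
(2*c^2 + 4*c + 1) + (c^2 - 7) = 3*c^2 + 4*c - 6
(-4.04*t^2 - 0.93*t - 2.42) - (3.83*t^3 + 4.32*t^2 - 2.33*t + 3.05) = -3.83*t^3 - 8.36*t^2 + 1.4*t - 5.47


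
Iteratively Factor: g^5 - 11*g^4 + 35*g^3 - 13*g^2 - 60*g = (g - 4)*(g^4 - 7*g^3 + 7*g^2 + 15*g) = (g - 4)*(g - 3)*(g^3 - 4*g^2 - 5*g) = g*(g - 4)*(g - 3)*(g^2 - 4*g - 5) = g*(g - 5)*(g - 4)*(g - 3)*(g + 1)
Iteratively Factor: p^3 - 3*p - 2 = (p - 2)*(p^2 + 2*p + 1) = (p - 2)*(p + 1)*(p + 1)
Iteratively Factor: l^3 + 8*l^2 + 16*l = (l)*(l^2 + 8*l + 16) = l*(l + 4)*(l + 4)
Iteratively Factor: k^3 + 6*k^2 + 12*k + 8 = (k + 2)*(k^2 + 4*k + 4) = (k + 2)^2*(k + 2)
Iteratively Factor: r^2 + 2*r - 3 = (r - 1)*(r + 3)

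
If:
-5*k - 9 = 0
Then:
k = -9/5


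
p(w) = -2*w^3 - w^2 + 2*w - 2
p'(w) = -6*w^2 - 2*w + 2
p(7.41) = -855.83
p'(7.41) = -342.27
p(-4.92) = 202.14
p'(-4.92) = -133.40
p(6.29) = -526.70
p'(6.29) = -247.96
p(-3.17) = 45.32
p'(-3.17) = -51.95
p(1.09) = -3.60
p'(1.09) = -7.31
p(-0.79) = -3.22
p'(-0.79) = -0.16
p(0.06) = -1.88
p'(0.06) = 1.86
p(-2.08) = 7.51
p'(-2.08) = -19.80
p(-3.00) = 37.00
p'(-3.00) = -46.00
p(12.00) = -3578.00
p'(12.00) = -886.00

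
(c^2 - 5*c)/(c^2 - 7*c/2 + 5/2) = 2*c*(c - 5)/(2*c^2 - 7*c + 5)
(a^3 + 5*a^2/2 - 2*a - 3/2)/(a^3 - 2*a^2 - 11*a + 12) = (a + 1/2)/(a - 4)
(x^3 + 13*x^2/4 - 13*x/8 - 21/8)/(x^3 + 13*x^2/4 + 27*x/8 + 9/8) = (2*x^2 + 5*x - 7)/(2*x^2 + 5*x + 3)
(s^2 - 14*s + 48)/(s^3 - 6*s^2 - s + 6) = (s - 8)/(s^2 - 1)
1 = 1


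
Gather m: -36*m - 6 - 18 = -36*m - 24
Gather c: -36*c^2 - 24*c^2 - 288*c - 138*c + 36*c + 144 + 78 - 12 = -60*c^2 - 390*c + 210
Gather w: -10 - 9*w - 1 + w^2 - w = w^2 - 10*w - 11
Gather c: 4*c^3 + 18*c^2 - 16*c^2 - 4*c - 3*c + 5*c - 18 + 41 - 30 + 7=4*c^3 + 2*c^2 - 2*c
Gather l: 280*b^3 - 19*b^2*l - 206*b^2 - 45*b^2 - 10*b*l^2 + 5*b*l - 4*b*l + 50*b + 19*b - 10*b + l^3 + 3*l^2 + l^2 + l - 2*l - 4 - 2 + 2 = 280*b^3 - 251*b^2 + 59*b + l^3 + l^2*(4 - 10*b) + l*(-19*b^2 + b - 1) - 4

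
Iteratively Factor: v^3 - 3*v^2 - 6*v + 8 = (v - 4)*(v^2 + v - 2) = (v - 4)*(v - 1)*(v + 2)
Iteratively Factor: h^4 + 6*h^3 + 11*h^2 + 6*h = (h)*(h^3 + 6*h^2 + 11*h + 6) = h*(h + 2)*(h^2 + 4*h + 3) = h*(h + 2)*(h + 3)*(h + 1)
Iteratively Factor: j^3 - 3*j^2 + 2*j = (j - 1)*(j^2 - 2*j) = (j - 2)*(j - 1)*(j)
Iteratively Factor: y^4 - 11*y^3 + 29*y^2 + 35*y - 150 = (y - 3)*(y^3 - 8*y^2 + 5*y + 50) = (y - 5)*(y - 3)*(y^2 - 3*y - 10) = (y - 5)*(y - 3)*(y + 2)*(y - 5)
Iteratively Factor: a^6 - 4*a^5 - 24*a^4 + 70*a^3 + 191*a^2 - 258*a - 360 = (a + 1)*(a^5 - 5*a^4 - 19*a^3 + 89*a^2 + 102*a - 360) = (a - 2)*(a + 1)*(a^4 - 3*a^3 - 25*a^2 + 39*a + 180) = (a - 2)*(a + 1)*(a + 3)*(a^3 - 6*a^2 - 7*a + 60) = (a - 4)*(a - 2)*(a + 1)*(a + 3)*(a^2 - 2*a - 15) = (a - 4)*(a - 2)*(a + 1)*(a + 3)^2*(a - 5)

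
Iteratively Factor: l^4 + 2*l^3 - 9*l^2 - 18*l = (l + 2)*(l^3 - 9*l) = l*(l + 2)*(l^2 - 9) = l*(l + 2)*(l + 3)*(l - 3)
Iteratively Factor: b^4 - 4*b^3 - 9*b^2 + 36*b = (b - 3)*(b^3 - b^2 - 12*b) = (b - 3)*(b + 3)*(b^2 - 4*b) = b*(b - 3)*(b + 3)*(b - 4)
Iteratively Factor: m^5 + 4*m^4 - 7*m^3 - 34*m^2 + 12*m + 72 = (m + 2)*(m^4 + 2*m^3 - 11*m^2 - 12*m + 36) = (m + 2)*(m + 3)*(m^3 - m^2 - 8*m + 12) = (m - 2)*(m + 2)*(m + 3)*(m^2 + m - 6) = (m - 2)*(m + 2)*(m + 3)^2*(m - 2)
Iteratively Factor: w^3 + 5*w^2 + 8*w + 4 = (w + 2)*(w^2 + 3*w + 2) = (w + 1)*(w + 2)*(w + 2)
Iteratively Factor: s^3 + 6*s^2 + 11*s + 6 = (s + 1)*(s^2 + 5*s + 6) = (s + 1)*(s + 2)*(s + 3)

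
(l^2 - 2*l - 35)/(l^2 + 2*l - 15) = (l - 7)/(l - 3)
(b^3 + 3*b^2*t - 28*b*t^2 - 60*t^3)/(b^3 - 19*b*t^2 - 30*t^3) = (b + 6*t)/(b + 3*t)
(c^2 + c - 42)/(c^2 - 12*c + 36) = (c + 7)/(c - 6)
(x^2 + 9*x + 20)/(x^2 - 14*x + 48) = (x^2 + 9*x + 20)/(x^2 - 14*x + 48)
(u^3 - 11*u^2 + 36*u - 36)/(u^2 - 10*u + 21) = (u^2 - 8*u + 12)/(u - 7)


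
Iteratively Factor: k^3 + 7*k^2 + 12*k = (k)*(k^2 + 7*k + 12) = k*(k + 4)*(k + 3)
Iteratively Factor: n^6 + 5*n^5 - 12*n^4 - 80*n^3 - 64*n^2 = (n + 4)*(n^5 + n^4 - 16*n^3 - 16*n^2) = (n - 4)*(n + 4)*(n^4 + 5*n^3 + 4*n^2) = (n - 4)*(n + 4)^2*(n^3 + n^2) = n*(n - 4)*(n + 4)^2*(n^2 + n) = n^2*(n - 4)*(n + 4)^2*(n + 1)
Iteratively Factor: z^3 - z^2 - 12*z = (z)*(z^2 - z - 12) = z*(z + 3)*(z - 4)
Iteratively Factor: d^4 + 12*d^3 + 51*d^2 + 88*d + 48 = (d + 3)*(d^3 + 9*d^2 + 24*d + 16) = (d + 3)*(d + 4)*(d^2 + 5*d + 4) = (d + 3)*(d + 4)^2*(d + 1)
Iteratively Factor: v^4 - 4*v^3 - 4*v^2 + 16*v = (v - 2)*(v^3 - 2*v^2 - 8*v) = (v - 4)*(v - 2)*(v^2 + 2*v) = v*(v - 4)*(v - 2)*(v + 2)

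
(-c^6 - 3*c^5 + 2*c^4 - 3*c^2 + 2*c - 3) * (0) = 0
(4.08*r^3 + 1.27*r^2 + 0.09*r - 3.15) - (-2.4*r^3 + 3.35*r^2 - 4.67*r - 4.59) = 6.48*r^3 - 2.08*r^2 + 4.76*r + 1.44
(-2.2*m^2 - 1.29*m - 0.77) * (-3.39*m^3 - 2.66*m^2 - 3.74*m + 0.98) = 7.458*m^5 + 10.2251*m^4 + 14.2697*m^3 + 4.7168*m^2 + 1.6156*m - 0.7546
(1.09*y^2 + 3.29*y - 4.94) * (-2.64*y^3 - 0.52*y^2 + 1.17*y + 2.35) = -2.8776*y^5 - 9.2524*y^4 + 12.6061*y^3 + 8.9796*y^2 + 1.9517*y - 11.609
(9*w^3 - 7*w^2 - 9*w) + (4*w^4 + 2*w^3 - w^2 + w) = 4*w^4 + 11*w^3 - 8*w^2 - 8*w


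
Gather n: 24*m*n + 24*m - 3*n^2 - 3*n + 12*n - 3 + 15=24*m - 3*n^2 + n*(24*m + 9) + 12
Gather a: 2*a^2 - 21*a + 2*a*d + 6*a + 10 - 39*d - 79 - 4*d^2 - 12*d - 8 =2*a^2 + a*(2*d - 15) - 4*d^2 - 51*d - 77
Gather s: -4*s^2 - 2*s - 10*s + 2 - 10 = -4*s^2 - 12*s - 8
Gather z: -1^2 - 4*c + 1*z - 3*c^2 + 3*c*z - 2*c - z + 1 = -3*c^2 + 3*c*z - 6*c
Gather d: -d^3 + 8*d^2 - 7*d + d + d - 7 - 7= -d^3 + 8*d^2 - 5*d - 14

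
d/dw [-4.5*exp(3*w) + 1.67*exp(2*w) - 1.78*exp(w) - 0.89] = (-13.5*exp(2*w) + 3.34*exp(w) - 1.78)*exp(w)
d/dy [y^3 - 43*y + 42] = 3*y^2 - 43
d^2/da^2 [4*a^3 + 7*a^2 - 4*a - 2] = 24*a + 14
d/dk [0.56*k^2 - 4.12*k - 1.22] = 1.12*k - 4.12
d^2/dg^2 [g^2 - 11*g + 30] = 2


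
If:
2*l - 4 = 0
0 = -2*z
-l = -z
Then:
No Solution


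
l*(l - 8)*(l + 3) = l^3 - 5*l^2 - 24*l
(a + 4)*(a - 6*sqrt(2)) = a^2 - 6*sqrt(2)*a + 4*a - 24*sqrt(2)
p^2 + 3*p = p*(p + 3)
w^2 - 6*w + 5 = (w - 5)*(w - 1)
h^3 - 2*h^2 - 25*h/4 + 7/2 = (h - 7/2)*(h - 1/2)*(h + 2)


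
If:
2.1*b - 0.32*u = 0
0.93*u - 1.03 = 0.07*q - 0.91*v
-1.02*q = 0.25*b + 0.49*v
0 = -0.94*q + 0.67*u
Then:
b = -0.29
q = -1.36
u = -1.90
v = 2.97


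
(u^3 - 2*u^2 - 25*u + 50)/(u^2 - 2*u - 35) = (u^2 - 7*u + 10)/(u - 7)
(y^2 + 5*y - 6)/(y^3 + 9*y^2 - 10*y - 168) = (y - 1)/(y^2 + 3*y - 28)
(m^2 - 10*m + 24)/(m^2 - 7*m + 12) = (m - 6)/(m - 3)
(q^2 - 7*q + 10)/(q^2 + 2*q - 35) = (q - 2)/(q + 7)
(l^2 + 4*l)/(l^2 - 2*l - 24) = l/(l - 6)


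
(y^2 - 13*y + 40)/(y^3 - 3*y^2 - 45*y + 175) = (y - 8)/(y^2 + 2*y - 35)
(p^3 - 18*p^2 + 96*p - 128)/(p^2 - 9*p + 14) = (p^2 - 16*p + 64)/(p - 7)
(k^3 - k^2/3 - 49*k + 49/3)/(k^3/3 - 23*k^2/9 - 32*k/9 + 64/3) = 3*(3*k^3 - k^2 - 147*k + 49)/(3*k^3 - 23*k^2 - 32*k + 192)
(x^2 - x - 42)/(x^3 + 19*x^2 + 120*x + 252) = (x - 7)/(x^2 + 13*x + 42)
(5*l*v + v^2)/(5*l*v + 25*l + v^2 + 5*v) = v/(v + 5)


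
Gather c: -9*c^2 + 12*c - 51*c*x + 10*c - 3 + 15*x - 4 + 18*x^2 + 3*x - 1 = -9*c^2 + c*(22 - 51*x) + 18*x^2 + 18*x - 8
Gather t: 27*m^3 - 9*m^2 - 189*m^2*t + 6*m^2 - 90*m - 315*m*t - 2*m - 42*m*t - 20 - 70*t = 27*m^3 - 3*m^2 - 92*m + t*(-189*m^2 - 357*m - 70) - 20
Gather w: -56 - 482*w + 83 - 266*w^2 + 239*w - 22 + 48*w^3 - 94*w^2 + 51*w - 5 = 48*w^3 - 360*w^2 - 192*w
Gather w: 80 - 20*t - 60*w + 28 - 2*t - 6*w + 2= -22*t - 66*w + 110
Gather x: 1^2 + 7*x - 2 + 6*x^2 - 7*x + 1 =6*x^2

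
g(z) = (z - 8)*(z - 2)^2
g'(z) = (z - 8)*(2*z - 4) + (z - 2)^2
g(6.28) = -31.51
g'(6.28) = 3.60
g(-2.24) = -184.09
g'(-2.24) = 104.81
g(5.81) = -31.79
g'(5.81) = -2.17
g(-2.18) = -177.87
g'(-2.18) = 102.58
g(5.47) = -30.46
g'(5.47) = -5.52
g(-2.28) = -188.31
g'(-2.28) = 106.32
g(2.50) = -1.38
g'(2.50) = -5.25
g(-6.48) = -1041.26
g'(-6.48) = 317.49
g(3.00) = -5.00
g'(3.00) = -9.00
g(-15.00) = -6647.00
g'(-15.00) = 1071.00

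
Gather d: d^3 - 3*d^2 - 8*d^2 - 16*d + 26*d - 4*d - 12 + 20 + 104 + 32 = d^3 - 11*d^2 + 6*d + 144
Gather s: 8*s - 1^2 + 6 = 8*s + 5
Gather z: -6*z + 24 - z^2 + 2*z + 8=-z^2 - 4*z + 32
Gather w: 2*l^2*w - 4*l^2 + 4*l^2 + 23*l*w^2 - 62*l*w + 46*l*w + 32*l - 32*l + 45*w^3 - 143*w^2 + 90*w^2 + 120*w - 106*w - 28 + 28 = 45*w^3 + w^2*(23*l - 53) + w*(2*l^2 - 16*l + 14)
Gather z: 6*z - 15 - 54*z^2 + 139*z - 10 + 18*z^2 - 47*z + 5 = -36*z^2 + 98*z - 20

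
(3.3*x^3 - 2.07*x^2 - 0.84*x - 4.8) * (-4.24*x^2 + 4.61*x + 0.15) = -13.992*x^5 + 23.9898*x^4 - 5.4861*x^3 + 16.1691*x^2 - 22.254*x - 0.72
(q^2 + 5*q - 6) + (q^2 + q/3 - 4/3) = 2*q^2 + 16*q/3 - 22/3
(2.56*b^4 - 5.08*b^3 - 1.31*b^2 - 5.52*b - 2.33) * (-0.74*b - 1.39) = -1.8944*b^5 + 0.2008*b^4 + 8.0306*b^3 + 5.9057*b^2 + 9.397*b + 3.2387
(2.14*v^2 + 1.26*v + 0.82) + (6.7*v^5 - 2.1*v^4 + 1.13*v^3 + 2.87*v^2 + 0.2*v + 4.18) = 6.7*v^5 - 2.1*v^4 + 1.13*v^3 + 5.01*v^2 + 1.46*v + 5.0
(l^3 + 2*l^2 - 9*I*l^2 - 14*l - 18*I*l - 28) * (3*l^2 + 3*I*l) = 3*l^5 + 6*l^4 - 24*I*l^4 - 15*l^3 - 48*I*l^3 - 30*l^2 - 42*I*l^2 - 84*I*l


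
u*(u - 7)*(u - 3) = u^3 - 10*u^2 + 21*u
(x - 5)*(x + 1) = x^2 - 4*x - 5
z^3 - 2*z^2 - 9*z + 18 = (z - 3)*(z - 2)*(z + 3)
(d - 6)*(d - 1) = d^2 - 7*d + 6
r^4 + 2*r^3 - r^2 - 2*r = r*(r - 1)*(r + 1)*(r + 2)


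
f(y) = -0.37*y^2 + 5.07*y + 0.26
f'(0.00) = 5.07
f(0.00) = 0.26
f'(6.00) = 0.63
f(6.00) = 17.36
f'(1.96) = 3.62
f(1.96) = 8.78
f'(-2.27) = 6.75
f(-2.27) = -13.16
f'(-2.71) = 7.08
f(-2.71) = -16.20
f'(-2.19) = 6.69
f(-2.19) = -12.62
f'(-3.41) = 7.59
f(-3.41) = -21.33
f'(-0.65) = 5.55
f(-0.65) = -3.19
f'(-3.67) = 7.79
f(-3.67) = -23.33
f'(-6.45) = 9.84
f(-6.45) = -47.83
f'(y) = 5.07 - 0.74*y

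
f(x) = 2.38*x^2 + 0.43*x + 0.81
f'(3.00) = 14.71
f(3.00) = 23.52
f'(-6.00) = -28.13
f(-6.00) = 83.91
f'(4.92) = 23.85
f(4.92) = 60.54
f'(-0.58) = -2.33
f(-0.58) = 1.36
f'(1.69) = 8.47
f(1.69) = 8.33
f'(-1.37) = -6.09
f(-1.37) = 4.69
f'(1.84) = 9.19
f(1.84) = 9.66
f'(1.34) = 6.81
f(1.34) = 5.66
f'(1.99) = 9.90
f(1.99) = 11.09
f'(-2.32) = -10.61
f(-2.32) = 12.62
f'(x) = 4.76*x + 0.43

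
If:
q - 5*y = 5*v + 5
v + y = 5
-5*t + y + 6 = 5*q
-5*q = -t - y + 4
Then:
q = 30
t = 5/3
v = -442/3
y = 457/3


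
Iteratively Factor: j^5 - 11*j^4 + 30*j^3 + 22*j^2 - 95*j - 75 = (j + 1)*(j^4 - 12*j^3 + 42*j^2 - 20*j - 75) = (j + 1)^2*(j^3 - 13*j^2 + 55*j - 75) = (j - 3)*(j + 1)^2*(j^2 - 10*j + 25) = (j - 5)*(j - 3)*(j + 1)^2*(j - 5)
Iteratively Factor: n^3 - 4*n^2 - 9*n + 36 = (n - 3)*(n^2 - n - 12) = (n - 3)*(n + 3)*(n - 4)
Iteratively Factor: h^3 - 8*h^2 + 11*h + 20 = (h + 1)*(h^2 - 9*h + 20) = (h - 5)*(h + 1)*(h - 4)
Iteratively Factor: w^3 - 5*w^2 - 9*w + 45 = (w - 3)*(w^2 - 2*w - 15) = (w - 3)*(w + 3)*(w - 5)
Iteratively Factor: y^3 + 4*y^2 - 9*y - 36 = (y - 3)*(y^2 + 7*y + 12) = (y - 3)*(y + 4)*(y + 3)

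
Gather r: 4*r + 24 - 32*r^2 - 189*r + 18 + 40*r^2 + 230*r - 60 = 8*r^2 + 45*r - 18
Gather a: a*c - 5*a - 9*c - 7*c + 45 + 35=a*(c - 5) - 16*c + 80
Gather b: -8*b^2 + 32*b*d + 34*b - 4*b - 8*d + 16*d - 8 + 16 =-8*b^2 + b*(32*d + 30) + 8*d + 8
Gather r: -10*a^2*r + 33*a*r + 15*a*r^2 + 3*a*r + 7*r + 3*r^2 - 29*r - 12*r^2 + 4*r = r^2*(15*a - 9) + r*(-10*a^2 + 36*a - 18)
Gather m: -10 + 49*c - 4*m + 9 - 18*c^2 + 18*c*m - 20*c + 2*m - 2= -18*c^2 + 29*c + m*(18*c - 2) - 3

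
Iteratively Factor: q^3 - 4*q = (q)*(q^2 - 4) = q*(q + 2)*(q - 2)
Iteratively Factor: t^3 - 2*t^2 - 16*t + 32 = (t - 2)*(t^2 - 16) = (t - 4)*(t - 2)*(t + 4)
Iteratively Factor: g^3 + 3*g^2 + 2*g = (g)*(g^2 + 3*g + 2) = g*(g + 2)*(g + 1)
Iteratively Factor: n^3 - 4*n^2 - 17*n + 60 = (n - 3)*(n^2 - n - 20) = (n - 3)*(n + 4)*(n - 5)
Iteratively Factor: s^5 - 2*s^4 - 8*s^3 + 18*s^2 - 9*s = (s + 3)*(s^4 - 5*s^3 + 7*s^2 - 3*s) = (s - 1)*(s + 3)*(s^3 - 4*s^2 + 3*s) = (s - 3)*(s - 1)*(s + 3)*(s^2 - s) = s*(s - 3)*(s - 1)*(s + 3)*(s - 1)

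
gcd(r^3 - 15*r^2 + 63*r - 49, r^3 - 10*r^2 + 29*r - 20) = r - 1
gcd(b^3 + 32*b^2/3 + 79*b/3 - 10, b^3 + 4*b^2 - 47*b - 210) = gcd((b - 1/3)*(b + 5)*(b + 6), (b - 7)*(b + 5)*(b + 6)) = b^2 + 11*b + 30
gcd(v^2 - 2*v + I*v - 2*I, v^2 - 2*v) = v - 2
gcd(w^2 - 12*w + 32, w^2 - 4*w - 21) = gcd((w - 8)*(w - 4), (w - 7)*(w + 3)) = 1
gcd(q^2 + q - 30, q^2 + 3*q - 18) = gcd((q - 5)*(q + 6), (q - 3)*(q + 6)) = q + 6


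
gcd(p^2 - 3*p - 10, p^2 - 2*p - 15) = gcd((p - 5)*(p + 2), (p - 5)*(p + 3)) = p - 5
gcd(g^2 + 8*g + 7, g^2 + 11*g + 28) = g + 7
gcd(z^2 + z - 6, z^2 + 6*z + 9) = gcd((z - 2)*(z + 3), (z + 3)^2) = z + 3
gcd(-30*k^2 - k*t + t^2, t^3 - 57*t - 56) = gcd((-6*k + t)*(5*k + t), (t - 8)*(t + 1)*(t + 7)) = 1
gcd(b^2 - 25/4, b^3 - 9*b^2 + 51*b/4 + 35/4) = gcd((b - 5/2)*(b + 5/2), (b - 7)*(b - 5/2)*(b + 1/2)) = b - 5/2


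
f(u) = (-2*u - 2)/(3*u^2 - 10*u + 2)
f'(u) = (10 - 6*u)*(-2*u - 2)/(3*u^2 - 10*u + 2)^2 - 2/(3*u^2 - 10*u + 2)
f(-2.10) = 0.06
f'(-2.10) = -0.02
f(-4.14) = 0.07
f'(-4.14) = 0.00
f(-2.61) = 0.07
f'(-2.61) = -0.01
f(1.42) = 0.79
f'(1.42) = 0.14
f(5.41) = -0.36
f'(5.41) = 0.17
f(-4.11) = 0.07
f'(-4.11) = 0.00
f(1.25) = 0.77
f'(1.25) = 0.01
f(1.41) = 0.79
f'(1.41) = 0.13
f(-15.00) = 0.03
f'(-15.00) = 0.00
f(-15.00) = 0.03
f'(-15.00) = 0.00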